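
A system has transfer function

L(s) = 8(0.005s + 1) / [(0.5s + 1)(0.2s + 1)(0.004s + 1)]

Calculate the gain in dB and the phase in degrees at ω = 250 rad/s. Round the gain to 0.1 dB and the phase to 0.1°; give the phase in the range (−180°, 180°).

At ω = 250 rad/s:
zero (1 + j250·0.005) = 1 + j1.25 → |·| ≈ 1.6008, ∠ ≈ 51.34°
pole (1 + j250·0.5) = 1 + j125 → |·| ≈ 125, ∠ ≈ 89.54°
pole (1 + j250·0.2) = 1 + j50 → |·| ≈ 50.01, ∠ ≈ 88.85°
pole (1 + j250·0.004) = 1 + j1 → |·| ≈ 1.4142, ∠ ≈ 45.00°
|L| = 8 · 1.6008 / (125 · 50.01 · 1.4142) ≈ 0.0014486
Gain = 20 log₁₀(0.0014486) ≈ -56.78 dB
∠L = (51.34°) − (89.54° + 88.85° + 45.00°) = -172.05°

-56.8 dB, -172.1°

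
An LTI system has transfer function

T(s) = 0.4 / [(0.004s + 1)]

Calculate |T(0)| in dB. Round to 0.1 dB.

-8.0 dB

T(0) = 0.4 · 1 / 1 = 0.4
20 log₁₀(0.4) ≈ -7.96 dB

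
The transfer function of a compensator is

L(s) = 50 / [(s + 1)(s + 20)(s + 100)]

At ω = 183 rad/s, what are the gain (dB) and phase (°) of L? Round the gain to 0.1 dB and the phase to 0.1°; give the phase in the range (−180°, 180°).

-103.0 dB, 125.2°

At s = jω = j183:
pole (s+1): 1 + j183 → |·| = √(1²+183²) = √33490 ≈ 183, ∠ = arctan(183/1) ≈ 89.69°
pole (s+20): 20 + j183 → |·| = √(20²+183²) = √33889 ≈ 184.09, ∠ = arctan(183/20) ≈ 83.76°
pole (s+100): 100 + j183 → |·| = √(100²+183²) = √43489 ≈ 208.54, ∠ = arctan(183/100) ≈ 61.35°
|L| = 50 / 7.0254e+06 ≈ 7.117e-06
Gain = 20 log₁₀(7.117e-06) ≈ -102.95 dB
∠L = 0.00° − 234.80° = -234.80° ≡ 125.20° (principal value)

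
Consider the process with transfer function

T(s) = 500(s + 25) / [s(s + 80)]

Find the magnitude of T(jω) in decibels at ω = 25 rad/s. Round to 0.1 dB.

At s = jω = j25:
zero (s+25): 25 + j25 → |·| = √(25²+25²) = √1250 ≈ 35.355, ∠ = arctan(25/25) ≈ 45.00°
pole (s+80): 80 + j25 → |·| = √(80²+25²) = √7025 ≈ 83.815, ∠ = arctan(25/80) ≈ 17.35°
pole at origin: |s| = 25, ∠ = 90.00° (in denominator)
|T| = 500 · 35.355 / 2095.4 ≈ 8.4363
Gain = 20 log₁₀(8.4363) ≈ 18.52 dB

18.5 dB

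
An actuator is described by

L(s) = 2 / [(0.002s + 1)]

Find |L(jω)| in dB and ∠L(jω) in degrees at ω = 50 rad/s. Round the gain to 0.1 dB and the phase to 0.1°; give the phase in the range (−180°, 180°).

6.0 dB, -5.7°

At ω = 50 rad/s:
pole (1 + j50·0.002) = 1 + j0.1 → |·| ≈ 1.005, ∠ ≈ 5.71°
|L| = 2 · 1 / (1.005) ≈ 1.99
Gain = 20 log₁₀(1.99) ≈ 5.98 dB
∠L = (0°) − (5.71°) = -5.71°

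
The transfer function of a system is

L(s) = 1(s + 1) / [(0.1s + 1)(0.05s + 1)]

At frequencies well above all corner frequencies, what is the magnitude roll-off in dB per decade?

Each pole contributes −20 dB/decade at high frequency; each zero contributes +20 dB/decade.
Net: 1 zero(s) − 2 pole(s) → -20 dB/decade.

-20 dB/decade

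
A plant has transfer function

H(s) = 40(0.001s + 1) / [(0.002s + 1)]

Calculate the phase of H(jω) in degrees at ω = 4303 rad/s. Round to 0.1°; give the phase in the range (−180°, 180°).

At ω = 4303 rad/s:
zero (1 + j4303·0.001) = 1 + j4.303 → |·| ≈ 4.4177, ∠ ≈ 76.92°
pole (1 + j4303·0.002) = 1 + j8.606 → |·| ≈ 8.6639, ∠ ≈ 83.37°
∠H = (76.92°) − (83.37°) = -6.45°

-6.5°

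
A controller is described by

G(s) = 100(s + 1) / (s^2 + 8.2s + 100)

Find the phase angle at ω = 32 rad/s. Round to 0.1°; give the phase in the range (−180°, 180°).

-75.9°

At s = jω = j32:
zero (s+1): 1 + j32 → |·| = √(1²+32²) = √1025 ≈ 32.016, ∠ = arctan(32/1) ≈ 88.21°
quadratic: (j32)² + 8.2·j32 + 100 = -924 + j262.4 → |·| ≈ 960.54, ∠ ≈ 164.15°
∠G = 88.21° − 164.15° = -75.94°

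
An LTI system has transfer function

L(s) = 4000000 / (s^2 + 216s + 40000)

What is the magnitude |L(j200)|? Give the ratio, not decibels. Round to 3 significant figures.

92.6

At s = jω = j200:
quadratic: (j200)² + 216·j200 + 40000 = 0 + j43200 → |·| ≈ 43200, ∠ ≈ 90.00°
|L| = 4000000 / 43200 ≈ 92.593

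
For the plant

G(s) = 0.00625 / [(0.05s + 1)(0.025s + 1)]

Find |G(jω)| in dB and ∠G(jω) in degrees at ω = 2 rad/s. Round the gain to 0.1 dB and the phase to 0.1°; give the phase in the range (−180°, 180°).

At ω = 2 rad/s:
pole (1 + j2·0.05) = 1 + j0.1 → |·| ≈ 1.005, ∠ ≈ 5.71°
pole (1 + j2·0.025) = 1 + j0.05 → |·| ≈ 1.0012, ∠ ≈ 2.86°
|G| = 0.00625 · 1 / (1.005 · 1.0012) ≈ 0.0062115
Gain = 20 log₁₀(0.0062115) ≈ -44.14 dB
∠G = (0°) − (5.71° + 2.86°) = -8.57°

-44.1 dB, -8.6°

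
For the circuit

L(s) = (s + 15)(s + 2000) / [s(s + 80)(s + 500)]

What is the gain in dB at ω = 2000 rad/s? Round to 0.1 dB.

-63.3 dB

At s = jω = j2000:
zero (s+15): 15 + j2000 → |·| = √(15²+2000²) = √4000225 ≈ 2000.1, ∠ = arctan(2000/15) ≈ 89.57°
zero (s+2000): 2000 + j2000 → |·| = √(2000²+2000²) = √8000000 ≈ 2828.4, ∠ = arctan(2000/2000) ≈ 45.00°
pole (s+80): 80 + j2000 → |·| = √(80²+2000²) = √4006400 ≈ 2001.6, ∠ = arctan(2000/80) ≈ 87.71°
pole (s+500): 500 + j2000 → |·| = √(500²+2000²) = √4250000 ≈ 2061.6, ∠ = arctan(2000/500) ≈ 75.96°
pole at origin: |s| = 2000, ∠ = 90.00° (in denominator)
|L| = 1 · 5.6571e+06 / 8.253e+09 ≈ 0.00068546
Gain = 20 log₁₀(0.00068546) ≈ -63.28 dB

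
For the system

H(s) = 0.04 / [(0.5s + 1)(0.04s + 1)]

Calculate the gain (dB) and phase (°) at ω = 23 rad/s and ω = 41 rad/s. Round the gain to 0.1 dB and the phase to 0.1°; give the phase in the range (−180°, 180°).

ω = 23: -51.9 dB, -127.6°; ω = 41: -59.9 dB, -145.8°

At ω = 23 rad/s:
pole (1 + j23·0.5) = 1 + j11.5 → |·| ≈ 11.543, ∠ ≈ 85.03°
pole (1 + j23·0.04) = 1 + j0.92 → |·| ≈ 1.3588, ∠ ≈ 42.61°
|H| = 0.04 · 1 / (11.543 · 1.3588) ≈ 0.0025503
Gain = 20 log₁₀(0.0025503) ≈ -51.87 dB
∠H = (0°) − (85.03° + 42.61°) = -127.64°

At ω = 41 rad/s:
pole (1 + j41·0.5) = 1 + j20.5 → |·| ≈ 20.524, ∠ ≈ 87.21°
pole (1 + j41·0.04) = 1 + j1.64 → |·| ≈ 1.9208, ∠ ≈ 58.63°
|H| = 0.04 · 1 / (20.524 · 1.9208) ≈ 0.0010146
Gain = 20 log₁₀(0.0010146) ≈ -59.87 dB
∠H = (0°) − (87.21° + 58.63°) = -145.84°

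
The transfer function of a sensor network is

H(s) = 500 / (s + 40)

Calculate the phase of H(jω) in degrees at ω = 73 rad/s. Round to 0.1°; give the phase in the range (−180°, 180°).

Substitute s = j73:
Numerator: 500 = 500 + j0
Denominator: (j73) + 40 = 40 + j73
|N| = √(500² + 0²) ≈ 500, ∠N ≈ 0.00°
|D| = √(40² + 73²) ≈ 83.241, ∠D ≈ 61.28°
∠H = 0.00° − 61.28° = -61.28°

-61.3°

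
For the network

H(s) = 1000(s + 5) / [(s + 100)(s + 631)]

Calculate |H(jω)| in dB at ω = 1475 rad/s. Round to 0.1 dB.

-4.1 dB

At s = jω = j1475:
zero (s+5): 5 + j1475 → |·| = √(5²+1475²) = √2175650 ≈ 1475, ∠ = arctan(1475/5) ≈ 89.81°
pole (s+100): 100 + j1475 → |·| = √(100²+1475²) = √2185625 ≈ 1478.4, ∠ = arctan(1475/100) ≈ 86.12°
pole (s+631): 631 + j1475 → |·| = √(631²+1475²) = √2573786 ≈ 1604.3, ∠ = arctan(1475/631) ≈ 66.84°
|H| = 1000 · 1475 / 2.3718e+06 ≈ 0.62189
Gain = 20 log₁₀(0.62189) ≈ -4.13 dB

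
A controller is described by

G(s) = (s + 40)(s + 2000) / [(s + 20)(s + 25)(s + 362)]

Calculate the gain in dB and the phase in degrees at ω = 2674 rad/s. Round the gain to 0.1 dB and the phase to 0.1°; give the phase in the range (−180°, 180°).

-66.7 dB, -119.0°

At s = jω = j2674:
zero (s+40): 40 + j2674 → |·| = √(40²+2674²) = √7151876 ≈ 2674.3, ∠ = arctan(2674/40) ≈ 89.14°
zero (s+2000): 2000 + j2674 → |·| = √(2000²+2674²) = √11150276 ≈ 3339.2, ∠ = arctan(2674/2000) ≈ 53.21°
pole (s+20): 20 + j2674 → |·| = √(20²+2674²) = √7150676 ≈ 2674.1, ∠ = arctan(2674/20) ≈ 89.57°
pole (s+25): 25 + j2674 → |·| = √(25²+2674²) = √7150901 ≈ 2674.1, ∠ = arctan(2674/25) ≈ 89.46°
pole (s+362): 362 + j2674 → |·| = √(362²+2674²) = √7281320 ≈ 2698.4, ∠ = arctan(2674/362) ≈ 82.29°
|G| = 1 · 8.93e+06 / 1.9296e+10 ≈ 0.00046279
Gain = 20 log₁₀(0.00046279) ≈ -66.69 dB
∠G = 142.35° − 261.32° = -118.97°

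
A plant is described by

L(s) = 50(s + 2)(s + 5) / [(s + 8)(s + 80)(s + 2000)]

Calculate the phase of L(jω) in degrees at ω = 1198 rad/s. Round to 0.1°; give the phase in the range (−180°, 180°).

-27.1°

At s = jω = j1198:
zero (s+2): 2 + j1198 → |·| = √(2²+1198²) = √1435208 ≈ 1198, ∠ = arctan(1198/2) ≈ 89.90°
zero (s+5): 5 + j1198 → |·| = √(5²+1198²) = √1435229 ≈ 1198, ∠ = arctan(1198/5) ≈ 89.76°
pole (s+8): 8 + j1198 → |·| = √(8²+1198²) = √1435268 ≈ 1198, ∠ = arctan(1198/8) ≈ 89.62°
pole (s+80): 80 + j1198 → |·| = √(80²+1198²) = √1441604 ≈ 1200.7, ∠ = arctan(1198/80) ≈ 86.18°
pole (s+2000): 2000 + j1198 → |·| = √(2000²+1198²) = √5435204 ≈ 2331.4, ∠ = arctan(1198/2000) ≈ 30.92°
∠L = 179.66° − 206.72° = -27.06°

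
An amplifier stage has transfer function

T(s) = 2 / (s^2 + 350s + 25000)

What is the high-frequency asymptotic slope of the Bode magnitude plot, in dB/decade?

Each pole contributes −20 dB/decade at high frequency; each zero contributes +20 dB/decade.
Net: 0 zero(s) − 2 pole(s) → -40 dB/decade.

-40 dB/decade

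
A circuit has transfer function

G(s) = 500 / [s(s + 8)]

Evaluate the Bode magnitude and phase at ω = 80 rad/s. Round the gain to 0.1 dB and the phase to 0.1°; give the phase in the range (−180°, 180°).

-22.2 dB, -174.3°

At s = jω = j80:
pole (s+8): 8 + j80 → |·| = √(8²+80²) = √6464 ≈ 80.399, ∠ = arctan(80/8) ≈ 84.29°
pole at origin: |s| = 80, ∠ = 90.00° (in denominator)
|G| = 500 / 6431.9 ≈ 0.077738
Gain = 20 log₁₀(0.077738) ≈ -22.19 dB
∠G = 0.00° − 174.29° = -174.29°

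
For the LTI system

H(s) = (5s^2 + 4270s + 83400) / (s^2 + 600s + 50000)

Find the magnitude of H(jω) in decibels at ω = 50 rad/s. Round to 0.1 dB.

12.1 dB

Substitute s = j50:
Numerator: 5(j50)^2 + 4270(j50) + 83400 = 70900 + j213500
Denominator: (j50)^2 + 600(j50) + 50000 = 47500 + j30000
|N| = √(70900² + 213500²) ≈ 2.2496e+05, ∠N ≈ 71.63°
|D| = √(47500² + 30000²) ≈ 56181, ∠D ≈ 32.28°
|H| = 2.2496e+05 / 56181 ≈ 4.0042
Gain = 20 log₁₀(4.0042) ≈ 12.05 dB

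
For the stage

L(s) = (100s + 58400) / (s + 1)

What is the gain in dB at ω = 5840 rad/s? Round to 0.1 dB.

40.0 dB

Substitute s = j5840:
Numerator: 100(j5840) + 58400 = 58400 + j584000
Denominator: (j5840) + 1 = 1 + j5840
|N| = √(58400² + 584000²) ≈ 5.8691e+05, ∠N ≈ 84.29°
|D| = √(1² + 5840²) ≈ 5840, ∠D ≈ 89.99°
|L| = 5.8691e+05 / 5840 ≈ 100.5
Gain = 20 log₁₀(100.5) ≈ 40.04 dB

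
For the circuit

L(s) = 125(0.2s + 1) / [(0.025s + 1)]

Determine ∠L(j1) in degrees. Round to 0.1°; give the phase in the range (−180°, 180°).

At ω = 1 rad/s:
zero (1 + j1·0.2) = 1 + j0.2 → |·| ≈ 1.0198, ∠ ≈ 11.31°
pole (1 + j1·0.025) = 1 + j0.025 → |·| ≈ 1.0003, ∠ ≈ 1.43°
∠L = (11.31°) − (1.43°) = 9.88°

9.9°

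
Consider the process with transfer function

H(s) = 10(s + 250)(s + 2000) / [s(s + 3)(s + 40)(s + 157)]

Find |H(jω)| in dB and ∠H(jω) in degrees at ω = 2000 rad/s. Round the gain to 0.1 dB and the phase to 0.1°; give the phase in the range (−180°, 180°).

-109.0 dB, 133.6°

At s = jω = j2000:
zero (s+250): 250 + j2000 → |·| = √(250²+2000²) = √4062500 ≈ 2015.6, ∠ = arctan(2000/250) ≈ 82.87°
zero (s+2000): 2000 + j2000 → |·| = √(2000²+2000²) = √8000000 ≈ 2828.4, ∠ = arctan(2000/2000) ≈ 45.00°
pole (s+3): 3 + j2000 → |·| = √(3²+2000²) = √4000009 ≈ 2000, ∠ = arctan(2000/3) ≈ 89.91°
pole (s+40): 40 + j2000 → |·| = √(40²+2000²) = √4001600 ≈ 2000.4, ∠ = arctan(2000/40) ≈ 88.85°
pole (s+157): 157 + j2000 → |·| = √(157²+2000²) = √4024649 ≈ 2006.2, ∠ = arctan(2000/157) ≈ 85.51°
pole at origin: |s| = 2000, ∠ = 90.00° (in denominator)
|H| = 10 · 5.7009e+06 / 1.6053e+13 ≈ 3.5513e-06
Gain = 20 log₁₀(3.5513e-06) ≈ -108.99 dB
∠H = 127.87° − 354.27° = -226.40° ≡ 133.60° (principal value)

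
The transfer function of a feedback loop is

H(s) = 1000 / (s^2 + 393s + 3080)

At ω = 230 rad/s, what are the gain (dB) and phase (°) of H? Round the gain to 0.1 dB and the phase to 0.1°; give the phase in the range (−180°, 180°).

Substitute s = j230:
Numerator: 1000 = 1000 + j0
Denominator: (j230)^2 + 393(j230) + 3080 = -49820 + j90390
|N| = √(1000² + 0²) ≈ 1000, ∠N ≈ 0.00°
|D| = √(49820² + 90390²) ≈ 1.0321e+05, ∠D ≈ 118.86°
|H| = 1000 / 1.0321e+05 ≈ 0.009689
Gain = 20 log₁₀(0.009689) ≈ -40.27 dB
∠H = 0.00° − 118.86° = -118.86°

-40.3 dB, -118.9°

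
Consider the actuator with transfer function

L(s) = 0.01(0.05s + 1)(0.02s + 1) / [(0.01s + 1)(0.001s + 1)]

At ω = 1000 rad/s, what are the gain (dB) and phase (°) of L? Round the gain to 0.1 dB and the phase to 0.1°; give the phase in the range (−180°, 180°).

-3.0 dB, 46.7°

At ω = 1000 rad/s:
zero (1 + j1000·0.05) = 1 + j50 → |·| ≈ 50.01, ∠ ≈ 88.85°
zero (1 + j1000·0.02) = 1 + j20 → |·| ≈ 20.025, ∠ ≈ 87.14°
pole (1 + j1000·0.01) = 1 + j10 → |·| ≈ 10.05, ∠ ≈ 84.29°
pole (1 + j1000·0.001) = 1 + j1 → |·| ≈ 1.4142, ∠ ≈ 45.00°
|L| = 0.01 · 50.01 · 20.025 / (10.05 · 1.4142) ≈ 0.70462
Gain = 20 log₁₀(0.70462) ≈ -3.04 dB
∠L = (88.85° + 87.14°) − (84.29° + 45.00°) = 46.70°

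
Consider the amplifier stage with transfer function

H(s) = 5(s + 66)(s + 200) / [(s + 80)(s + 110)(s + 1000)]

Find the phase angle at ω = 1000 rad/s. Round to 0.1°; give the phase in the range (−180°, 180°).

At s = jω = j1000:
zero (s+66): 66 + j1000 → |·| = √(66²+1000²) = √1004356 ≈ 1002.2, ∠ = arctan(1000/66) ≈ 86.22°
zero (s+200): 200 + j1000 → |·| = √(200²+1000²) = √1040000 ≈ 1019.8, ∠ = arctan(1000/200) ≈ 78.69°
pole (s+80): 80 + j1000 → |·| = √(80²+1000²) = √1006400 ≈ 1003.2, ∠ = arctan(1000/80) ≈ 85.43°
pole (s+110): 110 + j1000 → |·| = √(110²+1000²) = √1012100 ≈ 1006, ∠ = arctan(1000/110) ≈ 83.72°
pole (s+1000): 1000 + j1000 → |·| = √(1000²+1000²) = √2000000 ≈ 1414.2, ∠ = arctan(1000/1000) ≈ 45.00°
∠H = 164.91° − 214.15° = -49.24°

-49.2°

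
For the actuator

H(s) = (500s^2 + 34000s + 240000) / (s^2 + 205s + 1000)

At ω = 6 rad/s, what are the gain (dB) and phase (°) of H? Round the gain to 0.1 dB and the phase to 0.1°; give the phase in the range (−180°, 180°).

Substitute s = j6:
Numerator: 500(j6)^2 + 34000(j6) + 240000 = 222000 + j204000
Denominator: (j6)^2 + 205(j6) + 1000 = 964 + j1230
|N| = √(222000² + 204000²) ≈ 3.015e+05, ∠N ≈ 42.58°
|D| = √(964² + 1230²) ≈ 1562.8, ∠D ≈ 51.91°
|H| = 3.015e+05 / 1562.8 ≈ 192.92
Gain = 20 log₁₀(192.92) ≈ 45.71 dB
∠H = 42.58° − 51.91° = -9.33°

45.7 dB, -9.3°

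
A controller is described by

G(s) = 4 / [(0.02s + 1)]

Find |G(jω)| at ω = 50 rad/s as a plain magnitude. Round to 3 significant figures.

2.83

At ω = 50 rad/s:
pole (1 + j50·0.02) = 1 + j1 → |·| ≈ 1.4142, ∠ ≈ 45.00°
|G| = 4 · 1 / (1.4142) ≈ 2.8285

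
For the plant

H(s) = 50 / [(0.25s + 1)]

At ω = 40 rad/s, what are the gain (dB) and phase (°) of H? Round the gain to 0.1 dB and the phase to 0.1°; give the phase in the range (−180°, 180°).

13.9 dB, -84.3°

At ω = 40 rad/s:
pole (1 + j40·0.25) = 1 + j10 → |·| ≈ 10.05, ∠ ≈ 84.29°
|H| = 50 · 1 / (10.05) ≈ 4.9751
Gain = 20 log₁₀(4.9751) ≈ 13.94 dB
∠H = (0°) − (84.29°) = -84.29°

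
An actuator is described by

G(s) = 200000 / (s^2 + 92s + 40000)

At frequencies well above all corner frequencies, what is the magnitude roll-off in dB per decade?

Each pole contributes −20 dB/decade at high frequency; each zero contributes +20 dB/decade.
Net: 0 zero(s) − 2 pole(s) → -40 dB/decade.

-40 dB/decade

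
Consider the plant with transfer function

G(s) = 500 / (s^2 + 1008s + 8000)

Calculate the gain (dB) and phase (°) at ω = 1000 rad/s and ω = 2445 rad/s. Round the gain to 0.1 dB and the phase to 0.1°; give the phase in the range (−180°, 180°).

ω = 1000: -69.0 dB, -134.5°; ω = 2445: -82.2 dB, -157.6°

Substitute s = j1000:
Numerator: 500 = 500 + j0
Denominator: (j1000)^2 + 1008(j1000) + 8000 = -992000 + j1008000
|N| = √(500² + 0²) ≈ 500, ∠N ≈ 0.00°
|D| = √(992000² + 1008000²) ≈ 1.4143e+06, ∠D ≈ 134.54°
|G| = 500 / 1.4143e+06 ≈ 0.00035353
Gain = 20 log₁₀(0.00035353) ≈ -69.03 dB
∠G = 0.00° − 134.54° = -134.54°

Substitute s = j2445:
Numerator: 500 = 500 + j0
Denominator: (j2445)^2 + 1008(j2445) + 8000 = -5970025 + j2464560
|N| = √(500² + 0²) ≈ 500, ∠N ≈ 0.00°
|D| = √(5970025² + 2464560²) ≈ 6.4587e+06, ∠D ≈ 157.57°
|G| = 500 / 6.4587e+06 ≈ 7.7415e-05
Gain = 20 log₁₀(7.7415e-05) ≈ -82.22 dB
∠G = 0.00° − 157.57° = -157.57°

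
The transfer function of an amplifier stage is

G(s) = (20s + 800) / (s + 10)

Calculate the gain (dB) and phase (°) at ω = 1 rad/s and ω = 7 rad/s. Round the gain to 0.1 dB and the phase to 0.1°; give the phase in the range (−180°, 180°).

ω = 1: 38.0 dB, -4.3°; ω = 7: 36.5 dB, -25.1°

Substitute s = j1:
Numerator: 20(j1) + 800 = 800 + j20
Denominator: (j1) + 10 = 10 + j1
|N| = √(800² + 20²) ≈ 800.25, ∠N ≈ 1.43°
|D| = √(10² + 1²) ≈ 10.05, ∠D ≈ 5.71°
|G| = 800.25 / 10.05 ≈ 79.627
Gain = 20 log₁₀(79.627) ≈ 38.02 dB
∠G = 1.43° − 5.71° = -4.28°

Substitute s = j7:
Numerator: 20(j7) + 800 = 800 + j140
Denominator: (j7) + 10 = 10 + j7
|N| = √(800² + 140²) ≈ 812.16, ∠N ≈ 9.93°
|D| = √(10² + 7²) ≈ 12.207, ∠D ≈ 34.99°
|G| = 812.16 / 12.207 ≈ 66.532
Gain = 20 log₁₀(66.532) ≈ 36.46 dB
∠G = 9.93° − 34.99° = -25.06°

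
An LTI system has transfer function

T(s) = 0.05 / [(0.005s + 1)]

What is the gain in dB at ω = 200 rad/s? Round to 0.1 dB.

At ω = 200 rad/s:
pole (1 + j200·0.005) = 1 + j1 → |·| ≈ 1.4142, ∠ ≈ 45.00°
|T| = 0.05 · 1 / (1.4142) ≈ 0.035356
Gain = 20 log₁₀(0.035356) ≈ -29.03 dB

-29.0 dB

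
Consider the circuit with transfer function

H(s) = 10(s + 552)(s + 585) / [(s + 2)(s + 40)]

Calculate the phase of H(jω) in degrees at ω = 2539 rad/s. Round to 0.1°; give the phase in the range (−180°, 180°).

At s = jω = j2539:
zero (s+552): 552 + j2539 → |·| = √(552²+2539²) = √6751225 ≈ 2598.3, ∠ = arctan(2539/552) ≈ 77.73°
zero (s+585): 585 + j2539 → |·| = √(585²+2539²) = √6788746 ≈ 2605.5, ∠ = arctan(2539/585) ≈ 77.03°
pole (s+2): 2 + j2539 → |·| = √(2²+2539²) = √6446525 ≈ 2539, ∠ = arctan(2539/2) ≈ 89.95°
pole (s+40): 40 + j2539 → |·| = √(40²+2539²) = √6448121 ≈ 2539.3, ∠ = arctan(2539/40) ≈ 89.10°
∠H = 154.76° − 179.05° = -24.29°

-24.3°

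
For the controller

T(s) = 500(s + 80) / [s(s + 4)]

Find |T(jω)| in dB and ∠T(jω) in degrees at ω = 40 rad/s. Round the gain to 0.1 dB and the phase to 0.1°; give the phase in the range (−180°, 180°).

28.9 dB, -147.7°

At s = jω = j40:
zero (s+80): 80 + j40 → |·| = √(80²+40²) = √8000 ≈ 89.443, ∠ = arctan(40/80) ≈ 26.57°
pole (s+4): 4 + j40 → |·| = √(4²+40²) = √1616 ≈ 40.2, ∠ = arctan(40/4) ≈ 84.29°
pole at origin: |s| = 40, ∠ = 90.00° (in denominator)
|T| = 500 · 89.443 / 1608 ≈ 27.812
Gain = 20 log₁₀(27.812) ≈ 28.88 dB
∠T = 26.57° − 174.29° = -147.72°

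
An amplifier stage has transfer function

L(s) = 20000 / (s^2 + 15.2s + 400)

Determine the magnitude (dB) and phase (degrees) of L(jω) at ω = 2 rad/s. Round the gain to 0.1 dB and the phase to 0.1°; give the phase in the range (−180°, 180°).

At s = jω = j2:
quadratic: (j2)² + 15.2·j2 + 400 = 396 + j30.4 → |·| ≈ 397.17, ∠ ≈ 4.39°
|L| = 20000 / 397.17 ≈ 50.356
Gain = 20 log₁₀(50.356) ≈ 34.04 dB
∠L = 0.00° − 4.39° = -4.39°

34.0 dB, -4.4°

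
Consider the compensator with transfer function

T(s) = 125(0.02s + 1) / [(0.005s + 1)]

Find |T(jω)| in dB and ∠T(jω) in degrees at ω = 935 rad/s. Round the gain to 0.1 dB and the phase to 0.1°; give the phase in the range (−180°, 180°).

53.8 dB, 9.0°

At ω = 935 rad/s:
zero (1 + j935·0.02) = 1 + j18.7 → |·| ≈ 18.727, ∠ ≈ 86.94°
pole (1 + j935·0.005) = 1 + j4.675 → |·| ≈ 4.7808, ∠ ≈ 77.93°
|T| = 125 · 18.727 / (4.7808) ≈ 489.64
Gain = 20 log₁₀(489.64) ≈ 53.80 dB
∠T = (86.94°) − (77.93°) = 9.01°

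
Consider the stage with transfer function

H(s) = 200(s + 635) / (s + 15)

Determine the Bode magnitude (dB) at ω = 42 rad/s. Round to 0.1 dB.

At s = jω = j42:
zero (s+635): 635 + j42 → |·| = √(635²+42²) = √404989 ≈ 636.39, ∠ = arctan(42/635) ≈ 3.78°
pole (s+15): 15 + j42 → |·| = √(15²+42²) = √1989 ≈ 44.598, ∠ = arctan(42/15) ≈ 70.35°
|H| = 200 · 636.39 / 44.598 ≈ 2853.9
Gain = 20 log₁₀(2853.9) ≈ 69.11 dB

69.1 dB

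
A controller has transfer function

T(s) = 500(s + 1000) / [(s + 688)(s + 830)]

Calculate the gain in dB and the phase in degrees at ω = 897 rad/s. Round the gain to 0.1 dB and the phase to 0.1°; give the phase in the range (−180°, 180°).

-6.3 dB, -57.8°

At s = jω = j897:
zero (s+1000): 1000 + j897 → |·| = √(1000²+897²) = √1804609 ≈ 1343.4, ∠ = arctan(897/1000) ≈ 41.89°
pole (s+688): 688 + j897 → |·| = √(688²+897²) = √1277953 ≈ 1130.5, ∠ = arctan(897/688) ≈ 52.51°
pole (s+830): 830 + j897 → |·| = √(830²+897²) = √1493509 ≈ 1222.1, ∠ = arctan(897/830) ≈ 47.22°
|T| = 500 · 1343.4 / 1.3816e+06 ≈ 0.48618
Gain = 20 log₁₀(0.48618) ≈ -6.26 dB
∠T = 41.89° − 99.73° = -57.84°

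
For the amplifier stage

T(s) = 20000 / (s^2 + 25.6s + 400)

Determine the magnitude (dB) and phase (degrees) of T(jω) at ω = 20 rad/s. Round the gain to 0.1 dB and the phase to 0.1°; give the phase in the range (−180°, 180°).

At s = jω = j20:
quadratic: (j20)² + 25.6·j20 + 400 = 0 + j512 → |·| ≈ 512, ∠ ≈ 90.00°
|T| = 20000 / 512 ≈ 39.062
Gain = 20 log₁₀(39.062) ≈ 31.84 dB
∠T = 0.00° − 90.00° = -90.00°

31.8 dB, -90.0°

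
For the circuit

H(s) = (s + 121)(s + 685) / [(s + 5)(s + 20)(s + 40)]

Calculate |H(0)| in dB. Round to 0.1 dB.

H(0) = 1·121·685 / (5·20·40) ≈ 20.721
20 log₁₀(20.721) ≈ 26.33 dB

26.3 dB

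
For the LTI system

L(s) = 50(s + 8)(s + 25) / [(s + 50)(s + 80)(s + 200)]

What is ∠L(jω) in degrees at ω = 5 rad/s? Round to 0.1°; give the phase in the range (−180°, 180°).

At s = jω = j5:
zero (s+8): 8 + j5 → |·| = √(8²+5²) = √89 ≈ 9.434, ∠ = arctan(5/8) ≈ 32.01°
zero (s+25): 25 + j5 → |·| = √(25²+5²) = √650 ≈ 25.495, ∠ = arctan(5/25) ≈ 11.31°
pole (s+50): 50 + j5 → |·| = √(50²+5²) = √2525 ≈ 50.249, ∠ = arctan(5/50) ≈ 5.71°
pole (s+80): 80 + j5 → |·| = √(80²+5²) = √6425 ≈ 80.156, ∠ = arctan(5/80) ≈ 3.58°
pole (s+200): 200 + j5 → |·| = √(200²+5²) = √40025 ≈ 200.06, ∠ = arctan(5/200) ≈ 1.43°
∠L = 43.32° − 10.72° = 32.60°

32.6°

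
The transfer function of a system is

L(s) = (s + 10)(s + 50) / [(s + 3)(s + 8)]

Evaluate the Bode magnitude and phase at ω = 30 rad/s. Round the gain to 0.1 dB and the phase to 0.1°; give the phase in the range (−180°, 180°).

5.9 dB, -56.8°

At s = jω = j30:
zero (s+10): 10 + j30 → |·| = √(10²+30²) = √1000 ≈ 31.623, ∠ = arctan(30/10) ≈ 71.57°
zero (s+50): 50 + j30 → |·| = √(50²+30²) = √3400 ≈ 58.31, ∠ = arctan(30/50) ≈ 30.96°
pole (s+3): 3 + j30 → |·| = √(3²+30²) = √909 ≈ 30.15, ∠ = arctan(30/3) ≈ 84.29°
pole (s+8): 8 + j30 → |·| = √(8²+30²) = √964 ≈ 31.048, ∠ = arctan(30/8) ≈ 75.07°
|L| = 1 · 1843.9 / 936.1 ≈ 1.9698
Gain = 20 log₁₀(1.9698) ≈ 5.89 dB
∠L = 102.53° − 159.36° = -56.83°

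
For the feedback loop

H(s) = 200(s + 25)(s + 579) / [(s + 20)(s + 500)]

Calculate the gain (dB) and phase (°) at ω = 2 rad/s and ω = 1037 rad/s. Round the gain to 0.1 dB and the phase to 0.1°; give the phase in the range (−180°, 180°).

ω = 2: 49.2 dB, -1.2°; ω = 1037: 46.3 dB, -3.7°

At s = jω = j2:
zero (s+25): 25 + j2 → |·| = √(25²+2²) = √629 ≈ 25.08, ∠ = arctan(2/25) ≈ 4.57°
zero (s+579): 579 + j2 → |·| = √(579²+2²) = √335245 ≈ 579, ∠ = arctan(2/579) ≈ 0.20°
pole (s+20): 20 + j2 → |·| = √(20²+2²) = √404 ≈ 20.1, ∠ = arctan(2/20) ≈ 5.71°
pole (s+500): 500 + j2 → |·| = √(500²+2²) = √250004 ≈ 500, ∠ = arctan(2/500) ≈ 0.23°
|H| = 200 · 14521 / 10050 ≈ 288.98
Gain = 20 log₁₀(288.98) ≈ 49.22 dB
∠H = 4.77° − 5.94° = -1.17°

At s = jω = j1037:
zero (s+25): 25 + j1037 → |·| = √(25²+1037²) = √1075994 ≈ 1037.3, ∠ = arctan(1037/25) ≈ 88.62°
zero (s+579): 579 + j1037 → |·| = √(579²+1037²) = √1410610 ≈ 1187.7, ∠ = arctan(1037/579) ≈ 60.82°
pole (s+20): 20 + j1037 → |·| = √(20²+1037²) = √1075769 ≈ 1037.2, ∠ = arctan(1037/20) ≈ 88.90°
pole (s+500): 500 + j1037 → |·| = √(500²+1037²) = √1325369 ≈ 1151.2, ∠ = arctan(1037/500) ≈ 64.26°
|H| = 200 · 1.232e+06 / 1.194e+06 ≈ 206.37
Gain = 20 log₁₀(206.37) ≈ 46.29 dB
∠H = 149.44° − 153.16° = -3.72°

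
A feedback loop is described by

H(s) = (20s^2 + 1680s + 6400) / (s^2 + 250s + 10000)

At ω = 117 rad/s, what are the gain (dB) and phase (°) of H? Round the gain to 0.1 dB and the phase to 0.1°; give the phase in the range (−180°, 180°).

Substitute s = j117:
Numerator: 20(j117)^2 + 1680(j117) + 6400 = -267380 + j196560
Denominator: (j117)^2 + 250(j117) + 10000 = -3689 + j29250
|N| = √(267380² + 196560²) ≈ 3.3186e+05, ∠N ≈ 143.68°
|D| = √(3689² + 29250²) ≈ 29482, ∠D ≈ 97.19°
|H| = 3.3186e+05 / 29482 ≈ 11.256
Gain = 20 log₁₀(11.256) ≈ 21.03 dB
∠H = 143.68° − 97.19° = 46.49°

21.0 dB, 46.5°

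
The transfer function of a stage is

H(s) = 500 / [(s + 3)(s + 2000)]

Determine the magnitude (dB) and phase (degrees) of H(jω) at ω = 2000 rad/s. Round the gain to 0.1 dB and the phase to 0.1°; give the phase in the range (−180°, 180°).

-81.1 dB, -134.9°

At s = jω = j2000:
pole (s+3): 3 + j2000 → |·| = √(3²+2000²) = √4000009 ≈ 2000, ∠ = arctan(2000/3) ≈ 89.91°
pole (s+2000): 2000 + j2000 → |·| = √(2000²+2000²) = √8000000 ≈ 2828.4, ∠ = arctan(2000/2000) ≈ 45.00°
|H| = 500 / 5.6568e+06 ≈ 8.8389e-05
Gain = 20 log₁₀(8.8389e-05) ≈ -81.07 dB
∠H = 0.00° − 134.91° = -134.91°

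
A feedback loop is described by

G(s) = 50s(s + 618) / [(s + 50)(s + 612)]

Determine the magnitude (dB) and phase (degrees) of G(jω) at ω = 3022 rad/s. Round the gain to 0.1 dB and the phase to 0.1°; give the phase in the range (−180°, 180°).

34.0 dB, 0.8°

At s = jω = j3022:
zero (s+618): 618 + j3022 → |·| = √(618²+3022²) = √9514408 ≈ 3084.5, ∠ = arctan(3022/618) ≈ 78.44°
zero at origin: s = j3022 → |·| = 3022, ∠ = 90.00°
pole (s+50): 50 + j3022 → |·| = √(50²+3022²) = √9134984 ≈ 3022.4, ∠ = arctan(3022/50) ≈ 89.05°
pole (s+612): 612 + j3022 → |·| = √(612²+3022²) = √9507028 ≈ 3083.3, ∠ = arctan(3022/612) ≈ 78.55°
|G| = 50 · 9.3214e+06 / 9.319e+06 ≈ 50.013
Gain = 20 log₁₀(50.013) ≈ 33.98 dB
∠G = 168.44° − 167.60° = 0.84°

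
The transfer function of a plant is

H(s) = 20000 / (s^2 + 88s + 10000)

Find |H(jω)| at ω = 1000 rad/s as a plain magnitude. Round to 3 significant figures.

0.0201

At s = jω = j1000:
quadratic: (j1000)² + 88·j1000 + 10000 = -990000 + j88000 → |·| ≈ 9.939e+05, ∠ ≈ 174.92°
|H| = 20000 / 9.939e+05 ≈ 0.020123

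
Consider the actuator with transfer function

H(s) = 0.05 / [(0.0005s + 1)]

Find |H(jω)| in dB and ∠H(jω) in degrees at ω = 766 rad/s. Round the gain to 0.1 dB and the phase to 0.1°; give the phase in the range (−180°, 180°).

-26.6 dB, -21.0°

At ω = 766 rad/s:
pole (1 + j766·0.0005) = 1 + j0.383 → |·| ≈ 1.0708, ∠ ≈ 20.96°
|H| = 0.05 · 1 / (1.0708) ≈ 0.046694
Gain = 20 log₁₀(0.046694) ≈ -26.61 dB
∠H = (0°) − (20.96°) = -20.96°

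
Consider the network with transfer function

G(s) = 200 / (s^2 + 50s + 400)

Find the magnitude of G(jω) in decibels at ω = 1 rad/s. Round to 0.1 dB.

Substitute s = j1:
Numerator: 200 = 200 + j0
Denominator: (j1)^2 + 50(j1) + 400 = 399 + j50
|N| = √(200² + 0²) ≈ 200, ∠N ≈ 0.00°
|D| = √(399² + 50²) ≈ 402.12, ∠D ≈ 7.14°
|G| = 200 / 402.12 ≈ 0.49736
Gain = 20 log₁₀(0.49736) ≈ -6.07 dB

-6.1 dB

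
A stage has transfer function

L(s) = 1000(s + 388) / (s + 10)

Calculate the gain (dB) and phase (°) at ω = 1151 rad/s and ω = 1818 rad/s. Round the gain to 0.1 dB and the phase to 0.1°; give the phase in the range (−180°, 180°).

At s = jω = j1151:
zero (s+388): 388 + j1151 → |·| = √(388²+1151²) = √1475345 ≈ 1214.6, ∠ = arctan(1151/388) ≈ 71.37°
pole (s+10): 10 + j1151 → |·| = √(10²+1151²) = √1324901 ≈ 1151, ∠ = arctan(1151/10) ≈ 89.50°
|L| = 1000 · 1214.6 / 1151 ≈ 1055.3
Gain = 20 log₁₀(1055.3) ≈ 60.47 dB
∠L = 71.37° − 89.50° = -18.13°

At s = jω = j1818:
zero (s+388): 388 + j1818 → |·| = √(388²+1818²) = √3455668 ≈ 1858.9, ∠ = arctan(1818/388) ≈ 77.95°
pole (s+10): 10 + j1818 → |·| = √(10²+1818²) = √3305224 ≈ 1818, ∠ = arctan(1818/10) ≈ 89.68°
|L| = 1000 · 1858.9 / 1818 ≈ 1022.5
Gain = 20 log₁₀(1022.5) ≈ 60.19 dB
∠L = 77.95° − 89.68° = -11.73°

ω = 1151: 60.5 dB, -18.1°; ω = 1818: 60.2 dB, -11.7°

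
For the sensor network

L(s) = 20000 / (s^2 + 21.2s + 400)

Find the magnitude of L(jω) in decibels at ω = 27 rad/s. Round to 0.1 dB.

At s = jω = j27:
quadratic: (j27)² + 21.2·j27 + 400 = -329 + j572.4 → |·| ≈ 660.21, ∠ ≈ 119.89°
|L| = 20000 / 660.21 ≈ 30.293
Gain = 20 log₁₀(30.293) ≈ 29.63 dB

29.6 dB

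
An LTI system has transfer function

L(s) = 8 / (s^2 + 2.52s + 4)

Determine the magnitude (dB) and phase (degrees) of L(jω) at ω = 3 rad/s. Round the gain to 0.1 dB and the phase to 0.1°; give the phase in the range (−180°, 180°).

-1.1 dB, -123.5°

At s = jω = j3:
quadratic: (j3)² + 2.52·j3 + 4 = -5 + j7.56 → |·| ≈ 9.0639, ∠ ≈ 123.48°
|L| = 8 / 9.0639 ≈ 0.88262
Gain = 20 log₁₀(0.88262) ≈ -1.08 dB
∠L = 0.00° − 123.48° = -123.48°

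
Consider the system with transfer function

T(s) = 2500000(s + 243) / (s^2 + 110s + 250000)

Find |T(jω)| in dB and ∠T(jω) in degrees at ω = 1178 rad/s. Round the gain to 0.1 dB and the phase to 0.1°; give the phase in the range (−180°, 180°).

At s = jω = j1178:
zero (s+243): 243 + j1178 → |·| = √(243²+1178²) = √1446733 ≈ 1202.8, ∠ = arctan(1178/243) ≈ 78.34°
quadratic: (j1178)² + 110·j1178 + 250000 = -1137684 + j129580 → |·| ≈ 1.145e+06, ∠ ≈ 173.50°
|T| = 2500000 · 1202.8 / 1.145e+06 ≈ 2626.2
Gain = 20 log₁₀(2626.2) ≈ 68.39 dB
∠T = 78.34° − 173.50° = -95.16°

68.4 dB, -95.2°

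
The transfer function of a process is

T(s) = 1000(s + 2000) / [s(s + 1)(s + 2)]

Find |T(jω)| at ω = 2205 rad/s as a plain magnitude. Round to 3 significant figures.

At s = jω = j2205:
zero (s+2000): 2000 + j2205 → |·| = √(2000²+2205²) = √8862025 ≈ 2976.9, ∠ = arctan(2205/2000) ≈ 47.79°
pole (s+1): 1 + j2205 → |·| = √(1²+2205²) = √4862026 ≈ 2205, ∠ = arctan(2205/1) ≈ 89.97°
pole (s+2): 2 + j2205 → |·| = √(2²+2205²) = √4862029 ≈ 2205, ∠ = arctan(2205/2) ≈ 89.95°
pole at origin: |s| = 2205, ∠ = 90.00° (in denominator)
|T| = 1000 · 2976.9 / 1.0721e+10 ≈ 0.00027767

0.000278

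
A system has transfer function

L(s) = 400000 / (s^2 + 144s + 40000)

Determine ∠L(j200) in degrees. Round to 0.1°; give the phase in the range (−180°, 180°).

-90.0°

At s = jω = j200:
quadratic: (j200)² + 144·j200 + 40000 = 0 + j28800 → |·| ≈ 28800, ∠ ≈ 90.00°
∠L = 0.00° − 90.00° = -90.00°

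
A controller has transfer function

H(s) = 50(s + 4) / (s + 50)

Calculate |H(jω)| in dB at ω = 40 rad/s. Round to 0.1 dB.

At s = jω = j40:
zero (s+4): 4 + j40 → |·| = √(4²+40²) = √1616 ≈ 40.2, ∠ = arctan(40/4) ≈ 84.29°
pole (s+50): 50 + j40 → |·| = √(50²+40²) = √4100 ≈ 64.031, ∠ = arctan(40/50) ≈ 38.66°
|H| = 50 · 40.2 / 64.031 ≈ 31.391
Gain = 20 log₁₀(31.391) ≈ 29.94 dB

29.9 dB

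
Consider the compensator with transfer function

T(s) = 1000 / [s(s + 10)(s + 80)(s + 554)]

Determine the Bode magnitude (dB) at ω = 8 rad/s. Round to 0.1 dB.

-73.2 dB

At s = jω = j8:
pole (s+10): 10 + j8 → |·| = √(10²+8²) = √164 ≈ 12.806, ∠ = arctan(8/10) ≈ 38.66°
pole (s+80): 80 + j8 → |·| = √(80²+8²) = √6464 ≈ 80.399, ∠ = arctan(8/80) ≈ 5.71°
pole (s+554): 554 + j8 → |·| = √(554²+8²) = √306980 ≈ 554.06, ∠ = arctan(8/554) ≈ 0.83°
pole at origin: |s| = 8, ∠ = 90.00° (in denominator)
|T| = 1000 / 4.5636e+06 ≈ 0.00021913
Gain = 20 log₁₀(0.00021913) ≈ -73.19 dB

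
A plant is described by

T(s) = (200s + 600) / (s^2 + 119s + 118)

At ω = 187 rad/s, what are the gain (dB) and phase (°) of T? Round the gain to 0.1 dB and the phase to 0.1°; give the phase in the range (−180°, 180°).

-0.9 dB, -58.4°

Substitute s = j187:
Numerator: 200(j187) + 600 = 600 + j37400
Denominator: (j187)^2 + 119(j187) + 118 = -34851 + j22253
|N| = √(600² + 37400²) ≈ 37405, ∠N ≈ 89.08°
|D| = √(34851² + 22253²) ≈ 41350, ∠D ≈ 147.44°
|T| = 37405 / 41350 ≈ 0.90459
Gain = 20 log₁₀(0.90459) ≈ -0.87 dB
∠T = 89.08° − 147.44° = -58.36°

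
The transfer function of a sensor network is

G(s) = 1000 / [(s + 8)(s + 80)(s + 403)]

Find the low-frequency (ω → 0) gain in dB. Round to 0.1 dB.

-48.2 dB

G(0) = 1000 / (8·80·403) ≈ 0.0038772
20 log₁₀(0.0038772) ≈ -48.23 dB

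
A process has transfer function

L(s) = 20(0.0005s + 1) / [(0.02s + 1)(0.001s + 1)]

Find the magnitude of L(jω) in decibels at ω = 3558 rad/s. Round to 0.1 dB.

At ω = 3558 rad/s:
zero (1 + j3558·0.0005) = 1 + j1.779 → |·| ≈ 2.0408, ∠ ≈ 60.66°
pole (1 + j3558·0.02) = 1 + j71.16 → |·| ≈ 71.167, ∠ ≈ 89.19°
pole (1 + j3558·0.001) = 1 + j3.558 → |·| ≈ 3.6959, ∠ ≈ 74.30°
|L| = 20 · 2.0408 / (71.167 · 3.6959) ≈ 0.15518
Gain = 20 log₁₀(0.15518) ≈ -16.18 dB

-16.2 dB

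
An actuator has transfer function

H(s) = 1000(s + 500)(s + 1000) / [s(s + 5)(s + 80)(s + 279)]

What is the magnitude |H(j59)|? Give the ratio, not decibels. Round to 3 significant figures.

5.09

At s = jω = j59:
zero (s+500): 500 + j59 → |·| = √(500²+59²) = √253481 ≈ 503.47, ∠ = arctan(59/500) ≈ 6.73°
zero (s+1000): 1000 + j59 → |·| = √(1000²+59²) = √1003481 ≈ 1001.7, ∠ = arctan(59/1000) ≈ 3.38°
pole (s+5): 5 + j59 → |·| = √(5²+59²) = √3506 ≈ 59.211, ∠ = arctan(59/5) ≈ 85.16°
pole (s+80): 80 + j59 → |·| = √(80²+59²) = √9881 ≈ 99.403, ∠ = arctan(59/80) ≈ 36.41°
pole (s+279): 279 + j59 → |·| = √(279²+59²) = √81322 ≈ 285.17, ∠ = arctan(59/279) ≈ 11.94°
pole at origin: |s| = 59, ∠ = 90.00° (in denominator)
|H| = 1000 · 5.0433e+05 / 9.9028e+07 ≈ 5.0928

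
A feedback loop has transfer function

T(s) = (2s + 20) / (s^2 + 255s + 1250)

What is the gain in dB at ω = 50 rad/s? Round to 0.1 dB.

Substitute s = j50:
Numerator: 2(j50) + 20 = 20 + j100
Denominator: (j50)^2 + 255(j50) + 1250 = -1250 + j12750
|N| = √(20² + 100²) ≈ 101.98, ∠N ≈ 78.69°
|D| = √(1250² + 12750²) ≈ 12811, ∠D ≈ 95.60°
|T| = 101.98 / 12811 ≈ 0.0079603
Gain = 20 log₁₀(0.0079603) ≈ -41.98 dB

-42.0 dB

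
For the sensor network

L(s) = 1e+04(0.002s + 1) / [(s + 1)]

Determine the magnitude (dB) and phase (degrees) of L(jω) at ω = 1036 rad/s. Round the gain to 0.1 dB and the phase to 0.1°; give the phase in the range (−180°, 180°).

26.9 dB, -25.7°

At ω = 1036 rad/s:
zero (1 + j1036·0.002) = 1 + j2.072 → |·| ≈ 2.3007, ∠ ≈ 64.24°
pole (1 + j1036·1) = 1 + j1036 → |·| ≈ 1036, ∠ ≈ 89.94°
|L| = 1e+04 · 2.3007 / (1036) ≈ 22.208
Gain = 20 log₁₀(22.208) ≈ 26.93 dB
∠L = (64.24°) − (89.94°) = -25.70°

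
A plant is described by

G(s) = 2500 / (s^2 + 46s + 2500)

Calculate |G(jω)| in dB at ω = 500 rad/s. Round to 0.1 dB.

-40.0 dB

At s = jω = j500:
quadratic: (j500)² + 46·j500 + 2500 = -247500 + j23000 → |·| ≈ 2.4857e+05, ∠ ≈ 174.69°
|G| = 2500 / 2.4857e+05 ≈ 0.010058
Gain = 20 log₁₀(0.010058) ≈ -39.95 dB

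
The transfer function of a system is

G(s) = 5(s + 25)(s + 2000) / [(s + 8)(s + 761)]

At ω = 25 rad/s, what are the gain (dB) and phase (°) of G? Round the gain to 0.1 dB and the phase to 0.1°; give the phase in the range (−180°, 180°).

25.0 dB, -28.4°

At s = jω = j25:
zero (s+25): 25 + j25 → |·| = √(25²+25²) = √1250 ≈ 35.355, ∠ = arctan(25/25) ≈ 45.00°
zero (s+2000): 2000 + j25 → |·| = √(2000²+25²) = √4000625 ≈ 2000.2, ∠ = arctan(25/2000) ≈ 0.72°
pole (s+8): 8 + j25 → |·| = √(8²+25²) = √689 ≈ 26.249, ∠ = arctan(25/8) ≈ 72.26°
pole (s+761): 761 + j25 → |·| = √(761²+25²) = √579746 ≈ 761.41, ∠ = arctan(25/761) ≈ 1.88°
|G| = 5 · 70717 / 19986 ≈ 17.692
Gain = 20 log₁₀(17.692) ≈ 24.96 dB
∠G = 45.72° − 74.14° = -28.42°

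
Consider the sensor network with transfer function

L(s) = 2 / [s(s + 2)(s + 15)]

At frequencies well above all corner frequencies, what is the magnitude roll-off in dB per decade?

-60 dB/decade

Each pole contributes −20 dB/decade at high frequency; each zero contributes +20 dB/decade.
Net: 0 zero(s) − 3 pole(s) → -60 dB/decade.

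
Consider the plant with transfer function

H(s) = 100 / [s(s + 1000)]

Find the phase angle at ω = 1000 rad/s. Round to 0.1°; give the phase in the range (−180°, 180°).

-135.0°

At s = jω = j1000:
pole (s+1000): 1000 + j1000 → |·| = √(1000²+1000²) = √2000000 ≈ 1414.2, ∠ = arctan(1000/1000) ≈ 45.00°
pole at origin: |s| = 1000, ∠ = 90.00° (in denominator)
∠H = 0.00° − 135.00° = -135.00°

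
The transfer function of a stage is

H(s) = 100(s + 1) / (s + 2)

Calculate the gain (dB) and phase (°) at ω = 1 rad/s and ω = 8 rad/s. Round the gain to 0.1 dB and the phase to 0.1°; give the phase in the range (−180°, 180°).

At s = jω = j1:
zero (s+1): 1 + j1 → |·| = √(1²+1²) = √2 ≈ 1.4142, ∠ = arctan(1/1) ≈ 45.00°
pole (s+2): 2 + j1 → |·| = √(2²+1²) = √5 ≈ 2.2361, ∠ = arctan(1/2) ≈ 26.57°
|H| = 100 · 1.4142 / 2.2361 ≈ 63.244
Gain = 20 log₁₀(63.244) ≈ 36.02 dB
∠H = 45.00° − 26.57° = 18.43°

At s = jω = j8:
zero (s+1): 1 + j8 → |·| = √(1²+8²) = √65 ≈ 8.0623, ∠ = arctan(8/1) ≈ 82.87°
pole (s+2): 2 + j8 → |·| = √(2²+8²) = √68 ≈ 8.2462, ∠ = arctan(8/2) ≈ 75.96°
|H| = 100 · 8.0623 / 8.2462 ≈ 97.77
Gain = 20 log₁₀(97.77) ≈ 39.80 dB
∠H = 82.87° − 75.96° = 6.91°

ω = 1: 36.0 dB, 18.4°; ω = 8: 39.8 dB, 6.9°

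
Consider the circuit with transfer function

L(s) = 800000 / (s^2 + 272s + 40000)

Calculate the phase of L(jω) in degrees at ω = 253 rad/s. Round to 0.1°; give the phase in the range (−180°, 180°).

-109.2°

At s = jω = j253:
quadratic: (j253)² + 272·j253 + 40000 = -24009 + j68816 → |·| ≈ 72884, ∠ ≈ 109.23°
∠L = 0.00° − 109.23° = -109.23°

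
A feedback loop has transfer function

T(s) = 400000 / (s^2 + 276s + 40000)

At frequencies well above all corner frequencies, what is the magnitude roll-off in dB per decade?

Each pole contributes −20 dB/decade at high frequency; each zero contributes +20 dB/decade.
Net: 0 zero(s) − 2 pole(s) → -40 dB/decade.

-40 dB/decade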